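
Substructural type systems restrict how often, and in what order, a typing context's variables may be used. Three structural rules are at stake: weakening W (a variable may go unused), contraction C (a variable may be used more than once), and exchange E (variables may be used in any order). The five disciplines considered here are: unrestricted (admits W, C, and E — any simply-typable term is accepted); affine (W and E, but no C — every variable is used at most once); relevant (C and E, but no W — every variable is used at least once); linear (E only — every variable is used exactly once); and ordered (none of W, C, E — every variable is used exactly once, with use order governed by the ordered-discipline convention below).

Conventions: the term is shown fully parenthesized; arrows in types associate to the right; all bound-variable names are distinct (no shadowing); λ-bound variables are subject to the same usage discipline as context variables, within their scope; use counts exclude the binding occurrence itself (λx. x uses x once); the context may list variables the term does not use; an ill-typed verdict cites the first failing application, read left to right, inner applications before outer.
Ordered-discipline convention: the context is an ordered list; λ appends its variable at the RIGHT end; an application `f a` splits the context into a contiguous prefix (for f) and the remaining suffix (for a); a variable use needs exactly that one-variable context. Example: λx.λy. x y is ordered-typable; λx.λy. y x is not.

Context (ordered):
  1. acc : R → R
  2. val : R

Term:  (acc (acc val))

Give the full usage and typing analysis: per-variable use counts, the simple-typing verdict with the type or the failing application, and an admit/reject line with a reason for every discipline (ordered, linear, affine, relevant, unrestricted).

counts: acc=2; val=1
left-to-right use order: acc, acc, val
typing: well-typed — term : R
ordered: ✗, acc ×2 used more than once (contraction)
linear: ✗, acc ×2 used more than once (contraction)
affine: ✗, acc ×2 used more than once (contraction)
relevant: ✓, at least one use each (acc, val)
unrestricted: ✓, well-typed at R; no restrictions here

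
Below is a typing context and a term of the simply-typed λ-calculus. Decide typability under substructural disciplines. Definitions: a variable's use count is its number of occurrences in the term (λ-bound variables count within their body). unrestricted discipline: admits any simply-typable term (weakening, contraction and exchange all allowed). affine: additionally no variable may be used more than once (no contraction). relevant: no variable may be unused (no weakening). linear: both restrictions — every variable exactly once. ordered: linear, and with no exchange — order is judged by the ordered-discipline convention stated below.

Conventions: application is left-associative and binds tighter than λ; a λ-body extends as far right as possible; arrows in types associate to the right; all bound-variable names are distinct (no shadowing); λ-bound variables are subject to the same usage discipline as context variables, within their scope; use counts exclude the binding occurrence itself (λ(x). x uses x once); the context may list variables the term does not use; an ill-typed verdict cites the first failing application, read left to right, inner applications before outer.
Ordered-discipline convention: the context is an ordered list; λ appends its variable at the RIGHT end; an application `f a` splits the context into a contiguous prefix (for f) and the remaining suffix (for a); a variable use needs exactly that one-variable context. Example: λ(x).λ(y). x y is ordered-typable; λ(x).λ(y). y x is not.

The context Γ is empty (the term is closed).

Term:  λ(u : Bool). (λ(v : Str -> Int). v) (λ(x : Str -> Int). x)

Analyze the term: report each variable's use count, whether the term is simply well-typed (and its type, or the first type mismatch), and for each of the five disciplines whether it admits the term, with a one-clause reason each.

use counts: u (bound): 0×, v (bound): 1×, x (bound): 1×
use order (left to right): v, x
typing: ill-typed: an argument (Str -> Int) -> Str -> Int mismatches the expected Str -> Int
ordered: ✗, not simply typable
linear: ✗, fails simple typing
affine: ✗, a type mismatch blocks all five
relevant: ✗, the type mismatch rejects it
unrestricted: ✗, not simply typable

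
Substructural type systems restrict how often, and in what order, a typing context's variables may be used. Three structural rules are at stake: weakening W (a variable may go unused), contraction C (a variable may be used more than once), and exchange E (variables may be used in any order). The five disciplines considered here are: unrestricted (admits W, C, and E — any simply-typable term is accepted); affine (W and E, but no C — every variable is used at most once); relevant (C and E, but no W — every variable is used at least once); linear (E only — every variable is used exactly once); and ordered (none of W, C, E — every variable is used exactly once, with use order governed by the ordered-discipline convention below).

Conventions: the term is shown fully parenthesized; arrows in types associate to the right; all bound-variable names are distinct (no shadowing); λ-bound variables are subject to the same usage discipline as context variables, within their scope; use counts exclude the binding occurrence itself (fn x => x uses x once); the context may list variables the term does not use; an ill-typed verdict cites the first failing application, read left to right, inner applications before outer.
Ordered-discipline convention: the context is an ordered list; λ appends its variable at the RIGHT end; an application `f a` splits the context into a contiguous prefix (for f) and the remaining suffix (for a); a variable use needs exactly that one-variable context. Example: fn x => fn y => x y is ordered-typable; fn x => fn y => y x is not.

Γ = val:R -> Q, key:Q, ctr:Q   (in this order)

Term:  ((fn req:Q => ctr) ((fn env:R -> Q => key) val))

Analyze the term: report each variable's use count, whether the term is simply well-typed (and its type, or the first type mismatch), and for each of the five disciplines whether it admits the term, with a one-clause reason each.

counts: val: 1×, key: 1×, ctr: 1×, req (λ-bound): 0×, env (λ-bound): 0×
uses in reading order: ctr, key, val
typing: the term checks, with type Q
ordered: ✗, req, env never used (weakening)
linear: ✗, req, env never used (weakening)
affine: ✓, val, key, ctr, req, env: no repeats, contraction unneeded
relevant: ✗, req, env never used (weakening)
unrestricted: ✓, type-checks (Q) and nothing is barred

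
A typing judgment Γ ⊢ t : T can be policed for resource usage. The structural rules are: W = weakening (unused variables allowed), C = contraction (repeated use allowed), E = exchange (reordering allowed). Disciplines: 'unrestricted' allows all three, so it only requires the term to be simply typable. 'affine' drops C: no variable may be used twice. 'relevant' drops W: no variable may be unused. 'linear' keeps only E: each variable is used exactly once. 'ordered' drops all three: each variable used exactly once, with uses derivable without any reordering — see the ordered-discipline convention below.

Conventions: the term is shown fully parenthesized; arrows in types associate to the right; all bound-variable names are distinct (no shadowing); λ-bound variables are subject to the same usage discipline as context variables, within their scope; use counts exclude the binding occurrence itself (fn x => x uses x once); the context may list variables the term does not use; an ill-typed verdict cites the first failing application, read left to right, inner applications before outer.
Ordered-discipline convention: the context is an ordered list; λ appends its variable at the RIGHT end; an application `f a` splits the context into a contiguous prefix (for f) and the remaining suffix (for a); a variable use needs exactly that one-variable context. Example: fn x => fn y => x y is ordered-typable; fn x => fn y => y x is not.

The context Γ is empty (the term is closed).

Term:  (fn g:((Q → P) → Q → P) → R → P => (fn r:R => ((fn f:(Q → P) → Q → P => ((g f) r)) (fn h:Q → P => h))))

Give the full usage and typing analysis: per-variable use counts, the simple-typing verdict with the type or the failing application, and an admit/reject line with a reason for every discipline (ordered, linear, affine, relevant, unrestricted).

counts: g [bound] ×1; r [bound] ×1; f [bound] ×1; h [bound] ×1
left-to-right use order: g, f, r, h
typing: well-typed — term : (((Q → P) → Q → P) → R → P) → R → P
ordered: ✗ — no ordered split (uses run g, f, r, h)
linear: ✓ — each of g, r, f, h used exactly once
affine: ✓ — no duplicate uses among g, r, f, h
relevant: ✓ — none of g, r, f, h goes unused
unrestricted: ✓ — type-checks ((((Q → P) → Q → P) → R → P) → R → P) and nothing is barred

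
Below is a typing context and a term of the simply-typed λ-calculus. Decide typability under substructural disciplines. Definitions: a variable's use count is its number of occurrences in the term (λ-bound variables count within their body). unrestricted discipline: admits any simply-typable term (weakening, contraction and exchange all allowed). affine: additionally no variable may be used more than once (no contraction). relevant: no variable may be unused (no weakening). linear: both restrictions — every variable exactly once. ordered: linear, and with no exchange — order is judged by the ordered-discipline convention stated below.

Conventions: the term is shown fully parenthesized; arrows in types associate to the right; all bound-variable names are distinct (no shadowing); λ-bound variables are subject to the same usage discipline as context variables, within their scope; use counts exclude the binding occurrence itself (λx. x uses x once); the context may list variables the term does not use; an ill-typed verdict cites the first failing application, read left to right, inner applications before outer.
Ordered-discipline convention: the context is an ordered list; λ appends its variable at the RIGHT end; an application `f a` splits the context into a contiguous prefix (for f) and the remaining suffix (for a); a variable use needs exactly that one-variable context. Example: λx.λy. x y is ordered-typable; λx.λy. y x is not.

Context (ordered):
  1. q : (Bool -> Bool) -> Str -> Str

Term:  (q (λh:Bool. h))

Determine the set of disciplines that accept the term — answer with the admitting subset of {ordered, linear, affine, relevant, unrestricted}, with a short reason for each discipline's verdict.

admitted by: ordered, linear, affine, relevant, unrestricted
usage: q ×1; h (λ-bound) ×1
order of uses: q, h
typing: the term checks, with type Str -> Str
ordered: ✓, q, h: once each, no exchange needed
linear: ✓, exactly-once usage across q, h
affine: ✓, no duplicate uses among q, h
relevant: ✓, none of q, h goes unused
unrestricted: ✓, type-checks (Str -> Str) and nothing is barred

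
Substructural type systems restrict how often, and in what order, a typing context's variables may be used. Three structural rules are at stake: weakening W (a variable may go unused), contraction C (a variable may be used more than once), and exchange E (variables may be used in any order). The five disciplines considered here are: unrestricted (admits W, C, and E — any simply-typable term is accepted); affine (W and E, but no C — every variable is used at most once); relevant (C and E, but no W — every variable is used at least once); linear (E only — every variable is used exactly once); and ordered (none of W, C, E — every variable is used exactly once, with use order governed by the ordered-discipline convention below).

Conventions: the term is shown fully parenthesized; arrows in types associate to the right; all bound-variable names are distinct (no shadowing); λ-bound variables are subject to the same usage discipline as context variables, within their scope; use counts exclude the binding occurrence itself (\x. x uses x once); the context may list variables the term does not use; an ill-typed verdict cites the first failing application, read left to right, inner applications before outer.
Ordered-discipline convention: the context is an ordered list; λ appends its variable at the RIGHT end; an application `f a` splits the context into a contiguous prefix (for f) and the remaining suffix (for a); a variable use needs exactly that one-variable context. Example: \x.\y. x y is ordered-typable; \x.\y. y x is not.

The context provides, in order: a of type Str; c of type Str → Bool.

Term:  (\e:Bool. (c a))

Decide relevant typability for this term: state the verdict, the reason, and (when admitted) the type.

no — e never used (weakening)
use counts: a: 1; c: 1; e (λ-bound): 0
use order (left to right): c, a
typing: well-typed at Bool → Bool
across the five disciplines: ordered ✗, linear ✗, affine ✓, relevant ✗, unrestricted ✓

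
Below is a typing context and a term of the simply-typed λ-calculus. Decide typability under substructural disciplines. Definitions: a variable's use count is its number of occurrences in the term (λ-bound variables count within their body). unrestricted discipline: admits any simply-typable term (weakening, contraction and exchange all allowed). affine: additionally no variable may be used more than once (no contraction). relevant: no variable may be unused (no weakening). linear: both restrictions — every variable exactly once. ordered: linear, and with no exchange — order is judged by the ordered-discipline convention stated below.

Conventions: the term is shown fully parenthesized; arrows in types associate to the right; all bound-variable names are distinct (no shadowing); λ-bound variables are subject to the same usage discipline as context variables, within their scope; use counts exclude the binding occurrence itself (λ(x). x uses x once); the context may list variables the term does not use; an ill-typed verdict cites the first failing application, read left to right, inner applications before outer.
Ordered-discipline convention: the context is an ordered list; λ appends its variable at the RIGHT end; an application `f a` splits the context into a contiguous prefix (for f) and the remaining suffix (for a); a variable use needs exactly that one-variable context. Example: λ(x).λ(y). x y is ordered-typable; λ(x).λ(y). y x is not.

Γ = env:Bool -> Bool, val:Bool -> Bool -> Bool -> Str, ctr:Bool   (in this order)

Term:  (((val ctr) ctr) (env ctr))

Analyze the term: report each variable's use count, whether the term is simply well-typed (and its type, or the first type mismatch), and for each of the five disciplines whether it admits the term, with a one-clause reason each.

usage: env ×1; val ×1; ctr ×3
left-to-right use order: val, ctr, ctr, env, ctr
typing: ✓ — Str
ordered: ✗ — repeated use of ctr ×3
linear: ✗ — repeated use of ctr ×3
affine: ✗ — repeated use of ctr ×3
relevant: ✓ — env, val, ctr: all used, weakening unneeded
unrestricted: ✓ — simply typable at Str; W, C, E all held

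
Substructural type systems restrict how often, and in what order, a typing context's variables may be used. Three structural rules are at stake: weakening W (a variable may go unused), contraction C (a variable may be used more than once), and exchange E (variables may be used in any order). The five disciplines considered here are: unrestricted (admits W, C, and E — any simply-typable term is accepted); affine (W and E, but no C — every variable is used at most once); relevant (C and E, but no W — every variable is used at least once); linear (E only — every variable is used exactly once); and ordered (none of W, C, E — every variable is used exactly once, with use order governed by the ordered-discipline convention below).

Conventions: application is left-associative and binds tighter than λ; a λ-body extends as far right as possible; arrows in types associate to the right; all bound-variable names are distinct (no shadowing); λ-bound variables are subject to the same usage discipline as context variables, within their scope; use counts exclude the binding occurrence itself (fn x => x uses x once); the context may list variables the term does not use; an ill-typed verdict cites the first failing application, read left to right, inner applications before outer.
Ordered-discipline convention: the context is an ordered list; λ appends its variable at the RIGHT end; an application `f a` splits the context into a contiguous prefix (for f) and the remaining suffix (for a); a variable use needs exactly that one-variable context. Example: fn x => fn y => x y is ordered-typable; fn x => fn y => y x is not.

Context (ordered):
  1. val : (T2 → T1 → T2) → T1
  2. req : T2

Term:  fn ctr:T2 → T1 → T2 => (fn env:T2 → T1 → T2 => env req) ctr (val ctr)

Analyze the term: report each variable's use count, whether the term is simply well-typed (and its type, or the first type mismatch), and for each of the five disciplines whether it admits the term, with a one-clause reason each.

use counts: val: 1×; req: 1×; ctr (λ-bound): 2×; env (λ-bound): 1×
uses in reading order: env, req, ctr, val, ctr
typing: the term checks, with type (T2 → T1 → T2) → T2
ordered: ✗, needs contraction — ctr ×2
linear: ✗, needs contraction — ctr ×2
affine: ✗, needs contraction — ctr ×2
relevant: ✓, every one of val, req, ctr, env appears
unrestricted: ✓, type-checks ((T2 → T1 → T2) → T2) and nothing is barred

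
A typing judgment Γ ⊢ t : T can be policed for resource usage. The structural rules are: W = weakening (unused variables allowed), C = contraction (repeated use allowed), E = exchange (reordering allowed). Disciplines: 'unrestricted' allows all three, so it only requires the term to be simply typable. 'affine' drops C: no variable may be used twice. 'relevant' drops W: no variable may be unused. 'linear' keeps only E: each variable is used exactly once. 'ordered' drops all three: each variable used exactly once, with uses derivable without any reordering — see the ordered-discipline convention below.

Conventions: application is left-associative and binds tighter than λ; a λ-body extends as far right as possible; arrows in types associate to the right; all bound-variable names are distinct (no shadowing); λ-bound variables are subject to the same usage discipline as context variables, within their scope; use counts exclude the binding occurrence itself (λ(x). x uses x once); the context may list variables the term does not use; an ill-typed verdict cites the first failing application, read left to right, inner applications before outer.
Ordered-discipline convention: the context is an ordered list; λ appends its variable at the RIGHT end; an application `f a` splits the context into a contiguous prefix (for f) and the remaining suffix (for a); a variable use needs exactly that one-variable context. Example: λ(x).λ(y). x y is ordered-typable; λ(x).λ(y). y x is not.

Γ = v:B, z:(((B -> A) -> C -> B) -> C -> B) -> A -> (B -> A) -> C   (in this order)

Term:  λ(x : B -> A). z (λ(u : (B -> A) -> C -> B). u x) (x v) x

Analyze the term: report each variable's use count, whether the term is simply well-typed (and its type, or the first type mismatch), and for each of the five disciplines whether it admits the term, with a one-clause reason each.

variable uses: v ×1, z ×1, x [bound] ×3, u [bound] ×1
use order (left to right): z, u, x, x, v, x
typing: the term checks, with type (B -> A) -> C
ordered ✗ (repeated use of x ×3)
linear ✗ (repeated use of x ×3)
affine ✗ (repeated use of x ×3)
relevant ✓ (none of v, z, x, u goes unused)
unrestricted ✓ (typability at (B -> A) -> C is all that's needed)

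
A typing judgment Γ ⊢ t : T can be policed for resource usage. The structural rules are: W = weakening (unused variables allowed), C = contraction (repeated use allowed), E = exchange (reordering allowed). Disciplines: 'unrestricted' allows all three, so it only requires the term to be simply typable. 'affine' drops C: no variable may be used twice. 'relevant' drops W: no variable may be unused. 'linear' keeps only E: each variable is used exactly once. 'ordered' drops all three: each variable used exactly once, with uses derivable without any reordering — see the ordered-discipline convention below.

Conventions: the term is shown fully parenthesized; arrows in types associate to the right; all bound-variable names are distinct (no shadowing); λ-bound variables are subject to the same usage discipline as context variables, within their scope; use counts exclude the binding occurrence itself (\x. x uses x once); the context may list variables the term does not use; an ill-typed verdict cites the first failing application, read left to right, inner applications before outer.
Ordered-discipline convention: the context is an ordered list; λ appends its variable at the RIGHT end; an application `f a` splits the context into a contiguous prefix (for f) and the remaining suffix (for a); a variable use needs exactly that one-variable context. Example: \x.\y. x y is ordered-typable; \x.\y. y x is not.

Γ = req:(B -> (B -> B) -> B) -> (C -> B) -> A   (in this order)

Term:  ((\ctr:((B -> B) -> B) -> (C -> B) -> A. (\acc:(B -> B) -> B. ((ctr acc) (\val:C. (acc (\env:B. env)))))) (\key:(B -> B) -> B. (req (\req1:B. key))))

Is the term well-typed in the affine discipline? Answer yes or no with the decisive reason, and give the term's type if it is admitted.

no — needs contraction — acc ×2
variable uses: req: 1×, ctr [bound]: 1×, acc [bound]: 2×, val [bound]: 0×, env [bound]: 1×, key [bound]: 1×, req1 [bound]: 0×
order of uses: ctr, acc, acc, env, req, key
typing: ✓ — ((B -> B) -> B) -> A
summary: ordered ✗ | linear ✗ | affine ✗ | relevant ✗ | unrestricted ✓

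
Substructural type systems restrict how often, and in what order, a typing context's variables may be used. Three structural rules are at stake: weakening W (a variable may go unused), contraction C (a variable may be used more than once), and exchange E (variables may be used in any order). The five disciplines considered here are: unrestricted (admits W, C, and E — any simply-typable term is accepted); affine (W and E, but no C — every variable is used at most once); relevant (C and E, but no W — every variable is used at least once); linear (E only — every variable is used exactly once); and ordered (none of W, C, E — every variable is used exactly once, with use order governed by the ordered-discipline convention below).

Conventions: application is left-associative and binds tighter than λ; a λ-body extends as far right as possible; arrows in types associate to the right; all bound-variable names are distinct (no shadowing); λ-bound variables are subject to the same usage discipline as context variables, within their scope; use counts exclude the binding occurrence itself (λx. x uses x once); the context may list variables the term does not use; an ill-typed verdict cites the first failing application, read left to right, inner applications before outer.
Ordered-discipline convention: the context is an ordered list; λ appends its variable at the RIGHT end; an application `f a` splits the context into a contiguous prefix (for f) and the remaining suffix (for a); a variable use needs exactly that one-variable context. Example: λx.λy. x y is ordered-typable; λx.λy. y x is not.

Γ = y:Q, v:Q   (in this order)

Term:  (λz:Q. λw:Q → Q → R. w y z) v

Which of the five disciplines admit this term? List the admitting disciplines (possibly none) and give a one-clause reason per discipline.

admitting disciplines: linear, affine, relevant, unrestricted
usage: y ×1; v ×1; z (bound) ×1; w (bound) ×1
uses in reading order: w, y, z, v
typing: well-typed — term : (Q → Q → R) → R
ordered: ✗, no ordered split (uses run w, y, z, v)
linear: ✓, exactly-once usage across y, v, z, w
affine: ✓, none of y, v, z, w used more than once
relevant: ✓, at least one use each (y, v, z, w)
unrestricted: ✓, simply typable at (Q → Q → R) → R; W, C, E all held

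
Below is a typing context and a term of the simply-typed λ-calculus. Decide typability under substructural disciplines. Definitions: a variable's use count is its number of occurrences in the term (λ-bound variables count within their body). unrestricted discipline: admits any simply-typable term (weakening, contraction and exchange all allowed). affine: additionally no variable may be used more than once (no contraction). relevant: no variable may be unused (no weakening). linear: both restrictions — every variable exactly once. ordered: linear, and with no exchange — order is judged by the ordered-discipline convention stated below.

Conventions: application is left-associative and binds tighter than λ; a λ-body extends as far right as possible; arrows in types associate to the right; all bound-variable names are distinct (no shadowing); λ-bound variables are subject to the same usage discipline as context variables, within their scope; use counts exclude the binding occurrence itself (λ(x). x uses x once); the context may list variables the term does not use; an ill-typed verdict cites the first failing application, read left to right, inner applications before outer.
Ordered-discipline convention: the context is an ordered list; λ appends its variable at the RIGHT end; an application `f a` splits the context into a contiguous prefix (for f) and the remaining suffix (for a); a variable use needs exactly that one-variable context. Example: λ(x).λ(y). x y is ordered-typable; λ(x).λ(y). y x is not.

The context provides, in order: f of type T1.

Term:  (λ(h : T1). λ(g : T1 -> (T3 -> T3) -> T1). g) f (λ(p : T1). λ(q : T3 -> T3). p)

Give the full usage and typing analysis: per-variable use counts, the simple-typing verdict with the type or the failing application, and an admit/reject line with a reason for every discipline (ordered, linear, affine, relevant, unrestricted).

variable uses: f: 1; h (λ-bound): 0; g (λ-bound): 1; p (λ-bound): 1; q (λ-bound): 0
uses in reading order: g, f, p
typing: well-typed at T1 -> (T3 -> T3) -> T1
ordered: ✗, needs weakening: h, q unused
linear: ✗, needs weakening: h, q unused
affine: ✓, at most one use each (f, h, g, p, q)
relevant: ✗, needs weakening: h, q unused
unrestricted: ✓, simply typable at T1 -> (T3 -> T3) -> T1; W, C, E all held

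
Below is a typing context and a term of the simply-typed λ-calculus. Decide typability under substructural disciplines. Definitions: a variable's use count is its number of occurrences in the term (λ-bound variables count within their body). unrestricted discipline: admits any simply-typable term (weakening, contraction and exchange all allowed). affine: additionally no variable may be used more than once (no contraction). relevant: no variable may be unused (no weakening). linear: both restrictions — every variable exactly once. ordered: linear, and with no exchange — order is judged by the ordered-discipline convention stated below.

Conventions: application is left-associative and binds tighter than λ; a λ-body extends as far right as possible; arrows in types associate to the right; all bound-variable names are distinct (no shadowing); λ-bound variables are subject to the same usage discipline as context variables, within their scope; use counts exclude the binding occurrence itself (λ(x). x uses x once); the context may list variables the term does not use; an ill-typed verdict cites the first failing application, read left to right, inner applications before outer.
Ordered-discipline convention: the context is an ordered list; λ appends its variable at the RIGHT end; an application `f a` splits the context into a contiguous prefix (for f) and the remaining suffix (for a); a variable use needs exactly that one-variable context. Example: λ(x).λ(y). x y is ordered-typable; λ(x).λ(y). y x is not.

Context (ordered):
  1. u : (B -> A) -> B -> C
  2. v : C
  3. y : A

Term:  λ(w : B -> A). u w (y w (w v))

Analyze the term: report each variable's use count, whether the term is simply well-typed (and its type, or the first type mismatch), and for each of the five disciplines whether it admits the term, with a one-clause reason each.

counts: u: 1; v: 1; y: 1; w (bound): 3
order of uses: u, w, y, w, w, v
typing: ill-typed: non-arrow in function slot: A
ordered: ✗, the type mismatch rejects it
linear: ✗, not simply typable
affine: ✗, fails simple typing
relevant: ✗, a type mismatch blocks all five
unrestricted: ✗, the type mismatch rejects it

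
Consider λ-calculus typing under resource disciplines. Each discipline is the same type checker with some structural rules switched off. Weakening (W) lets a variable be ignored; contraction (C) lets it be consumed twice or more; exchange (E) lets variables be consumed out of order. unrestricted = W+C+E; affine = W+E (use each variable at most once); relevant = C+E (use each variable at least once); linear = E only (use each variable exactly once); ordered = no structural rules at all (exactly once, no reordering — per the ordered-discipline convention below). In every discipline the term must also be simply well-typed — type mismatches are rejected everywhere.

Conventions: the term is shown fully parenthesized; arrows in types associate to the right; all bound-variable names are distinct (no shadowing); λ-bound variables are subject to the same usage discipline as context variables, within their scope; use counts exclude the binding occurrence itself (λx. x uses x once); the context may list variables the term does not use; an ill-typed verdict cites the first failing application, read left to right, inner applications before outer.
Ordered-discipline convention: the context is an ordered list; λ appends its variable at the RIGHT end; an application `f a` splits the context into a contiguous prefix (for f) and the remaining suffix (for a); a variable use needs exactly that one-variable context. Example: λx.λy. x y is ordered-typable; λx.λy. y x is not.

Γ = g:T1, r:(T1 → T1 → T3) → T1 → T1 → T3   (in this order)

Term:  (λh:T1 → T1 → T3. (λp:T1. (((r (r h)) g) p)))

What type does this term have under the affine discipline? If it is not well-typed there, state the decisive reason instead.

not well-typed under affine — r ×2 used more than once (contraction)
use counts: g: 1×; r: 2×; h (λ-bound): 1×; p (λ-bound): 1×
order of uses: r, r, h, g, p
typing: well-typed at (T1 → T1 → T3) → T1 → T3
summary: ordered ✗ · linear ✗ · affine ✗ · relevant ✓ · unrestricted ✓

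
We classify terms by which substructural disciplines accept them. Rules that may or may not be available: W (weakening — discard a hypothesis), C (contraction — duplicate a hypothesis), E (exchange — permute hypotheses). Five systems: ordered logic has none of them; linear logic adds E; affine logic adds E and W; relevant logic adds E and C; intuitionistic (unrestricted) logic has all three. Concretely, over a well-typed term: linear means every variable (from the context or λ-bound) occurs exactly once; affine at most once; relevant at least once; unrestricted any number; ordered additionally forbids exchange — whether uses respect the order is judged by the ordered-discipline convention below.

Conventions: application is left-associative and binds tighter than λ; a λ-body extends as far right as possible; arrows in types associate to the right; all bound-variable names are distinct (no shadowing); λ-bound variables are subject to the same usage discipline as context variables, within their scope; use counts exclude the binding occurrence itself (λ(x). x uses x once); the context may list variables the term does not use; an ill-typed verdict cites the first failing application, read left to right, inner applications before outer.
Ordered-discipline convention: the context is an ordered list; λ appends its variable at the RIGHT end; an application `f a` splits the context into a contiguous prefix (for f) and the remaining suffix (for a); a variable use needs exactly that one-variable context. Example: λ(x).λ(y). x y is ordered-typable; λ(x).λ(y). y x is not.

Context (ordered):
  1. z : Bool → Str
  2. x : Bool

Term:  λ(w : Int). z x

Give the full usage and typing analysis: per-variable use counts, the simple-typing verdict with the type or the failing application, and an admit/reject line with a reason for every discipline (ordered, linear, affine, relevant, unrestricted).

counts: z=1; x=1; w [bound]=0
use order (left to right): z, x
typing: the term checks, with type Int → Str
ordered: ✗ — needs weakening: w unused
linear: ✗ — needs weakening: w unused
affine: ✓ — none of z, x, w used more than once
relevant: ✗ — needs weakening: w unused
unrestricted: ✓ — typability at Int → Str is all that's needed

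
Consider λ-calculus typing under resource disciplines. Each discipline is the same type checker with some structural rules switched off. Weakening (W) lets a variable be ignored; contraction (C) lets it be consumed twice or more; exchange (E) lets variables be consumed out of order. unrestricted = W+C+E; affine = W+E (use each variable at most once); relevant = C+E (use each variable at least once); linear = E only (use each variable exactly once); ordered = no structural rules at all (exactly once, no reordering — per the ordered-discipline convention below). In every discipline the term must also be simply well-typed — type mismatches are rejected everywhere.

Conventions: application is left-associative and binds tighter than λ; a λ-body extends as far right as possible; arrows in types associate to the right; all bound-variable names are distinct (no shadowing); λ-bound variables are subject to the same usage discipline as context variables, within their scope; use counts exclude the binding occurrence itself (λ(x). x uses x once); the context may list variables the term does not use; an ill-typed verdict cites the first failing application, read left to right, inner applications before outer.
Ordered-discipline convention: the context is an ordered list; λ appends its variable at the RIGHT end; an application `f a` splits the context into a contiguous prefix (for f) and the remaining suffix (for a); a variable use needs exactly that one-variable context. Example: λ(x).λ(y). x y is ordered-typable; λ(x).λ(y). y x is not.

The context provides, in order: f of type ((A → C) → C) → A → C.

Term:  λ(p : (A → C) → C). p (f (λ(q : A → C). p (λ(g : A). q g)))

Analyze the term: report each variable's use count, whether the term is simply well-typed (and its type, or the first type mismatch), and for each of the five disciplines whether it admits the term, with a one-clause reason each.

counts: f: 1×, p (λ-bound): 2×, q (λ-bound): 1×, g (λ-bound): 1×
order of uses: p, f, p, q, g
typing: well-typed at ((A → C) → C) → C
ordered ✗ (uses contraction: p ×2)
linear ✗ (uses contraction: p ×2)
affine ✗ (uses contraction: p ×2)
relevant ✓ (f, p, q, g: all used, weakening unneeded)
unrestricted ✓ (well-typed at ((A → C) → C) → C; no restrictions here)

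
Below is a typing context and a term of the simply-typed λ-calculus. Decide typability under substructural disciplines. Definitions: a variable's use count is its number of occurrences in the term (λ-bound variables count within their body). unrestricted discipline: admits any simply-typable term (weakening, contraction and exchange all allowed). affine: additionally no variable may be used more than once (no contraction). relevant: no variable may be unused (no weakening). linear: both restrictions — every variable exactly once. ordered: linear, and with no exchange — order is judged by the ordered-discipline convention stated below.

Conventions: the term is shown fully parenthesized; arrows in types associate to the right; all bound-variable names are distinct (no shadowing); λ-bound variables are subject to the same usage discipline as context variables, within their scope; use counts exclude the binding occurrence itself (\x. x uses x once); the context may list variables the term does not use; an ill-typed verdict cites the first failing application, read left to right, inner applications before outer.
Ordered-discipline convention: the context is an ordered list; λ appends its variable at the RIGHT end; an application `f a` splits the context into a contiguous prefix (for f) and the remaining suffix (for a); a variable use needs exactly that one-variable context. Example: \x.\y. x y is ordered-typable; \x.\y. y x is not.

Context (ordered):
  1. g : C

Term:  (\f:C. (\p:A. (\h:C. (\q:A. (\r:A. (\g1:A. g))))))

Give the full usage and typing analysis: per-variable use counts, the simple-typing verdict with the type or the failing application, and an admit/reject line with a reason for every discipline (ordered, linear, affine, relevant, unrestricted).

use counts: g ×1, f (λ-bound) ×0, p (λ-bound) ×0, h (λ-bound) ×0, q (λ-bound) ×0, r (λ-bound) ×0, g1 (λ-bound) ×0
use order (left to right): g
typing: well-typed at C → A → C → A → A → A → C
ordered: ✗, needs weakening: f, p, h, q, r, g1 unused
linear: ✗, needs weakening: f, p, h, q, r, g1 unused
affine: ✓, at most one use each (g, f, p, h, q, r, g1)
relevant: ✗, needs weakening: f, p, h, q, r, g1 unused
unrestricted: ✓, well-typed at C → A → C → A → A → A → C; no restrictions here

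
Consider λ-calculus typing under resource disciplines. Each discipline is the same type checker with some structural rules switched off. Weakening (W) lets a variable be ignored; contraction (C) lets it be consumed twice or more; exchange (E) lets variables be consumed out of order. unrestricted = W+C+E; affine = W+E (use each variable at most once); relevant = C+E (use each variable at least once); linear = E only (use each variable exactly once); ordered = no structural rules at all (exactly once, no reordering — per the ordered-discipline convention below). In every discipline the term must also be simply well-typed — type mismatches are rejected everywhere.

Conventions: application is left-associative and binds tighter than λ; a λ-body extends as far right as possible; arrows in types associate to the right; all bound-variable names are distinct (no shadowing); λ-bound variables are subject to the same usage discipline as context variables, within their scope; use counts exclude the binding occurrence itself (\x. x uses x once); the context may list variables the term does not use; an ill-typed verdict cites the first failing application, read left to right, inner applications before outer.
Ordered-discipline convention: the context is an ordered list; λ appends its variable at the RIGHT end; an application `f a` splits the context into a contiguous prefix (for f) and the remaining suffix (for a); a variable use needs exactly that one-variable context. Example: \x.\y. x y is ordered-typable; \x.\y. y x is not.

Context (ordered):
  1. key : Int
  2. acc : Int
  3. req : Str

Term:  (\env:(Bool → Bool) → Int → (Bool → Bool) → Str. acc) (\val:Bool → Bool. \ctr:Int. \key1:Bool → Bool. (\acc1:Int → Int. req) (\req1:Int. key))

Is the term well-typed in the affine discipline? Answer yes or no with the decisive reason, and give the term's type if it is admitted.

yes — no duplicate uses among key, acc, req, env, val, ctr, key1, acc1, req1; term : Int
variable uses: key ×1, acc ×1, req ×1, env [bound] ×0, val [bound] ×0, ctr [bound] ×0, key1 [bound] ×0, acc1 [bound] ×0, req1 [bound] ×0
uses in reading order: acc, req, key
typing: well-typed at Int
all disciplines: ordered ✗; linear ✗; affine ✓; relevant ✗; unrestricted ✓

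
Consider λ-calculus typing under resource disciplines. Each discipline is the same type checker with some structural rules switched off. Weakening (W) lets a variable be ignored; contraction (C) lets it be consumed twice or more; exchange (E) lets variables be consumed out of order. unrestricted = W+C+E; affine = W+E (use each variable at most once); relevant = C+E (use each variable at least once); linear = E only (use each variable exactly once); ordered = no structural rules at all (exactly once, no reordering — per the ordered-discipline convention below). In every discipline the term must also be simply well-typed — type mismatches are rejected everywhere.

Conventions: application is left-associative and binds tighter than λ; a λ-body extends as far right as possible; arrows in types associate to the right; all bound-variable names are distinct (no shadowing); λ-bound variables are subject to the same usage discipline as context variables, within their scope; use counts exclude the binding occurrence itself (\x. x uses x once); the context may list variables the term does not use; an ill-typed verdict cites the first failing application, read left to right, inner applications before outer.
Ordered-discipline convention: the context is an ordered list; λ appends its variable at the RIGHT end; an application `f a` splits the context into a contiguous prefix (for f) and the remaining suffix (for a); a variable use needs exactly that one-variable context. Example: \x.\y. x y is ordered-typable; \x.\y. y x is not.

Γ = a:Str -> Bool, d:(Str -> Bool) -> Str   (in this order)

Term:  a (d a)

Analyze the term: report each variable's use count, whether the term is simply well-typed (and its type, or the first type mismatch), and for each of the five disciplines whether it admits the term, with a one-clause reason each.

variable uses: a ×2; d ×1
uses in reading order: a, d, a
typing: ✓ — Bool
ordered ✗ (uses contraction: a ×2)
linear ✗ (uses contraction: a ×2)
affine ✗ (uses contraction: a ×2)
relevant ✓ (a, d: all used, weakening unneeded)
unrestricted ✓ (typability at Bool is all that's needed)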